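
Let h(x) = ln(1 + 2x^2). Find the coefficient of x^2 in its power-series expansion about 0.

[x^0] = 0;  [x^1] = 0;  [x^2] = 2.
So c_2 = h′′(0)/2! = 2.

2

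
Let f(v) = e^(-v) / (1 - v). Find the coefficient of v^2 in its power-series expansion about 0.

Expand each factor separately, then convolve coefficients.
f(0) = 1
f′(0) = 0
f′′(0) = 1
So c_2 = f′′(0)/2! = 1/2.

1/2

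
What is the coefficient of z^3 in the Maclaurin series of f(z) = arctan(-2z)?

8/3

f(0) = 0
f′(0) = -2
f′′(0) = 0
f′′′(0) = 16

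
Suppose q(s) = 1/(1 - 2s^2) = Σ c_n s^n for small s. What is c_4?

q(0) = 1
q′(0) = 0
q′′(0) = 4
q′′′(0) = 0
q^(4)(0) = 96

4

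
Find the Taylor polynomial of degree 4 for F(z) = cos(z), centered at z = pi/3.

(z - pi/3)^4/48 + sqrt(3)*(z - pi/3)^3/12 - (z - pi/3)^2/4 - sqrt(3)*(z - pi/3)/2 + 1/2

[(z - pi/3)^0] = 1/2;  [(z - pi/3)^1] = -sqrt(3)/2;  [(z - pi/3)^2] = -1/4;  [(z - pi/3)^3] = sqrt(3)/12;  [(z - pi/3)^4] = 1/48.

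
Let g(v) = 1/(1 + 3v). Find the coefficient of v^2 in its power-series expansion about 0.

9

c_2 = g′′(0)/2! = 9.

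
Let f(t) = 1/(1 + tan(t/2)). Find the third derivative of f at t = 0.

Let u equal the inner series; expand the outer function in u and truncate.
The coefficient of t^3 in the expansion is -1/6, so f′′′(0) = 3! * (-1/6) = -1.

-1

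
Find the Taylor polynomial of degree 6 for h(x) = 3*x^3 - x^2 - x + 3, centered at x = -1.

h(-1) = 0
h′(-1) = 10
h′′(-1) = -20
h′′′(-1) = 18
h^(4)(-1) = 0
h^(5)(-1) = 0
h^(6)(-1) = 0
The Taylor polynomial is Σ h^(k)(-1)/k! · (x + 1)^k.

3*(x + 1)^3 - 10*(x + 1)^2 + 10*(x + 1)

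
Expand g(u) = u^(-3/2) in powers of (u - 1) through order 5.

g(1) = 1
g′(1) = -3/2
g′′(1) = 15/4
g′′′(1) = -105/8
g^(4)(1) = 945/16
g^(5)(1) = -10395/32
The Taylor polynomial is Σ g^(k)(1)/k! · (u - 1)^k.

-693*(u - 1)^5/256 + 315*(u - 1)^4/128 - 35*(u - 1)^3/16 + 15*(u - 1)^2/8 - 3*(u - 1)/2 + 1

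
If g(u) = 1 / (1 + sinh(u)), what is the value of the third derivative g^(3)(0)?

Use the geometric series for the reciprocal, then substitute.
The coefficient of u^3 in the expansion is -7/6, so g′′′(0) = 3! * (-7/6) = -7.

-7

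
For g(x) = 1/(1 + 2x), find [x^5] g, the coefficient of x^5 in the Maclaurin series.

-32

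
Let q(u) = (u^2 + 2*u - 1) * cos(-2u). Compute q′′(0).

Distribute the polynomial across the series and collect like powers.
From the series, [u^2] q = 3; multiply by 2! = 2 to get 6.

6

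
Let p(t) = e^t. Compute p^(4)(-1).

From the series, [(t + 1)^4] p = e^(-1)/24; multiply by 4! = 24 to get e^(-1).

e^(-1)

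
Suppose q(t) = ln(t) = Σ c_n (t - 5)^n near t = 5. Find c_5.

[(t - 5)^0] = ln(5);  [(t - 5)^1] = 1/5;  [(t - 5)^2] = -1/50;  [(t - 5)^3] = 1/375;  [(t - 5)^4] = -1/2500;  [(t - 5)^5] = 1/15625.
So c_5 = q^(5)(5)/5! = 1/15625.

1/15625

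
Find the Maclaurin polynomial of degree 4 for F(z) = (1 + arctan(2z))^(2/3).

176*z^4/243 - 112*z^3/81 - 4*z^2/9 + 4*z/3 + 1

Compose series: expand the inner function first, then feed it into the outer expansion.
F(0) = 1
F′(0) = 4/3
F′′(0) = -8/9
F′′′(0) = -224/27
F^(4)(0) = 1408/81
Then c_k = F^(k)(0)/k! gives each Taylor coefficient.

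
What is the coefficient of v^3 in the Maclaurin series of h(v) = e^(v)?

Use the known series and substitute for the argument.
h(0) = 1
h′(0) = 1
h′′(0) = 1
h′′′(0) = 1
Dividing each by k! gives the coefficients c_0, ..., c_3.

1/6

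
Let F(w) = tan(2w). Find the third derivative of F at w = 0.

Apply the Taylor formula c_k = f^(k)(a)/k!.
The coefficient of w^3 in the expansion is 8/3, so F′′′(0) = 3! * (8/3) = 16.

16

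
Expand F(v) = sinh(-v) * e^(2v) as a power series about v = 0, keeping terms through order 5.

-121*v^5/120 - 5*v^4/3 - 13*v^3/6 - 2*v^2 - v

Take the Cauchy product of the two expansions.
F(0) = 0
F′(0) = -1
F′′(0) = -4
F′′′(0) = -13
F^(4)(0) = -40
F^(5)(0) = -121
Then c_k = F^(k)(0)/k! gives each Taylor coefficient.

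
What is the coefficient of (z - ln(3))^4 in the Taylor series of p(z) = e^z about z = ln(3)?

1/8

Differentiate repeatedly and evaluate at the center.
[(z - ln(3))^0] = 3;  [(z - ln(3))^1] = 3;  [(z - ln(3))^2] = 3/2;  [(z - ln(3))^3] = 1/2;  [(z - ln(3))^4] = 1/8.
So c_4 = p^(4)(ln(3))/4! = 1/8.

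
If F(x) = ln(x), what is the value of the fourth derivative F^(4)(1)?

The coefficient of (x - 1)^4 in the expansion is -1/4, so F^(4)(1) = 4! * (-1/4) = -6.

-6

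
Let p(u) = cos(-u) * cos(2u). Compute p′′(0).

-5

Expand each factor separately, then convolve coefficients.
The coefficient of u^2 in the expansion is -5/2, so p′′(0) = 2! * (-5/2) = -5.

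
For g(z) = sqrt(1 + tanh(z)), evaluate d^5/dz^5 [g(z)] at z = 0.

121/32

Let u equal the inner series; expand the outer function in u and truncate.
The coefficient of z^5 in the expansion is 121/3840, so g^(5)(0) = 5! * (121/3840) = 121/32.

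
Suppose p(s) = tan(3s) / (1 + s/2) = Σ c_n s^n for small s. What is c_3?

39/4

Take the Cauchy product of the two expansions.
p(0) = 0
p′(0) = 3
p′′(0) = -3
p′′′(0) = 117/2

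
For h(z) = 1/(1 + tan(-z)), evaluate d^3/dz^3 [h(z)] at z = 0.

Let u equal the inner series; expand the outer function in u and truncate.
The coefficient of z^3 in the expansion is 4/3, so h′′′(0) = 3! * (4/3) = 8.

8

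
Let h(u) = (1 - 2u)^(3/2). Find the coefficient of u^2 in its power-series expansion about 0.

3/2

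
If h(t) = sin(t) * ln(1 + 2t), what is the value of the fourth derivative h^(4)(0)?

56

Expand each factor separately, then convolve coefficients.
The coefficient of t^4 in the expansion is 7/3, so h^(4)(0) = 4! * (7/3) = 56.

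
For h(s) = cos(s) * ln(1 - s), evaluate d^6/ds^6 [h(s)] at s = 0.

Take the Cauchy product of the two expansions.
From the series, [s^6] h = -1/16; multiply by 6! = 720 to get -45.

-45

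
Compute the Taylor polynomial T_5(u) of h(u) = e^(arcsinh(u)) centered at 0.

Let u equal the inner series; expand the outer function in u and truncate.
[u^0] = 1;  [u^1] = 1;  [u^2] = 1/2;  [u^3] = 0;  [u^4] = -1/8;  [u^5] = 0.

-u^4/8 + u^2/2 + u + 1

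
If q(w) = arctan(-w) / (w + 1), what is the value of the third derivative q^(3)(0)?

-4

Multiply the numerator's expansion by the denominator's geometric series.
The coefficient of w^3 in the expansion is -2/3, so q′′′(0) = 3! * (-2/3) = -4.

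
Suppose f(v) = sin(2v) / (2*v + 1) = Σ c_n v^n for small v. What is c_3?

20/3

Multiply the numerator's expansion by the denominator's geometric series.
f(0) = 0
f′(0) = 2
f′′(0) = -8
f′′′(0) = 40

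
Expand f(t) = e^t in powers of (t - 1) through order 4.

Differentiate repeatedly and evaluate at the center.
f(1) = e
f′(1) = e
f′′(1) = e
f′′′(1) = e
f^(4)(1) = e

e*(t - 1)^4/24 + e*(t - 1)^3/6 + e*(t - 1)^2/2 + e*(t - 1) + e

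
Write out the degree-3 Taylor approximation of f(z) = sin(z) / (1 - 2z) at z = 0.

Multiply the two series term by term and collect like powers.
[z^0] = 0;  [z^1] = 1;  [z^2] = 2;  [z^3] = 23/6.

23*z^3/6 + 2*z^2 + z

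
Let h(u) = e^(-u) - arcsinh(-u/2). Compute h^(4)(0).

1

Combine the two series term by term.
From the series, [u^4] h = 1/24; multiply by 4! = 24 to get 1.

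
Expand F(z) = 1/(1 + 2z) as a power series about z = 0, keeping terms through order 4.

F(0) = 1
F′(0) = -2
F′′(0) = 8
F′′′(0) = -48
F^(4)(0) = 384

16*z^4 - 8*z^3 + 4*z^2 - 2*z + 1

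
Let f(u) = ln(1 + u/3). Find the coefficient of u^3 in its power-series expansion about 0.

f(0) = 0
f′(0) = 1/3
f′′(0) = -1/9
f′′′(0) = 2/27

1/81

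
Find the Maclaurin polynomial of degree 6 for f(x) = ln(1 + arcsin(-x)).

-19*x^6/45 - 53*x^5/120 - 5*x^4/12 - x^3/2 - x^2/2 - x

Substitute the inner expansion into the outer series and collect powers.
f(0) = 0
f′(0) = -1
f′′(0) = -1
f′′′(0) = -3
f^(4)(0) = -10
f^(5)(0) = -53
f^(6)(0) = -304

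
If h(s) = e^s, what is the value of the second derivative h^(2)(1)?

From the series, [(s - 1)^2] h = e/2; multiply by 2! = 2 to get e.

e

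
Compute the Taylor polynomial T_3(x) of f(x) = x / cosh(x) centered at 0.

-x^3/2 + x

Write the quotient as an unknown series and match coefficients against numerator = denominator · series.
f(0) = 0
f′(0) = 1
f′′(0) = 0
f′′′(0) = -3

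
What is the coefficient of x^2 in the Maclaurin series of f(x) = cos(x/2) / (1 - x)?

7/8

Write out both Maclaurin series and multiply, keeping only the needed powers.
f(0) = 1
f′(0) = 1
f′′(0) = 7/4
Then c_k = f^(k)(0)/k! gives each Taylor coefficient.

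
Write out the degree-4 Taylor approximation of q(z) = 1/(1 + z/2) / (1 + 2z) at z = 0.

Expand each factor separately, then convolve coefficients.
q(0) = 1
q′(0) = -5/2
q′′(0) = 21/2
q′′′(0) = -255/4
q^(4)(0) = 1023/2
The Taylor polynomial is Σ q^(k)(0)/k! · z^k.

341*z^4/16 - 85*z^3/8 + 21*z^2/4 - 5*z/2 + 1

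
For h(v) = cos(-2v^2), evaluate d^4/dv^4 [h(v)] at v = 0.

From the series, [v^4] h = -2; multiply by 4! = 24 to get -48.

-48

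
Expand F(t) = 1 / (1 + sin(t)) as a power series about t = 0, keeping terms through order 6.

Use the geometric series for the reciprocal, then substitute.
[t^0] = 1;  [t^1] = -1;  [t^2] = 1;  [t^3] = -5/6;  [t^4] = 2/3;  [t^5] = -61/120;  [t^6] = 17/45.

17*t^6/45 - 61*t^5/120 + 2*t^4/3 - 5*t^3/6 + t^2 - t + 1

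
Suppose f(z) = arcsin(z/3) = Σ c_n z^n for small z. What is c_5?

1/3240

f(0) = 0
f′(0) = 1/3
f′′(0) = 0
f′′′(0) = 1/27
f^(4)(0) = 0
f^(5)(0) = 1/27
So c_5 = f^(5)(0)/5! = 1/3240.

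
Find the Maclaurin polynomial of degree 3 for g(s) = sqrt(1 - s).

-s^3/16 - s^2/8 - s/2 + 1

Differentiate repeatedly and evaluate at the center.
[s^0] = 1;  [s^1] = -1/2;  [s^2] = -1/8;  [s^3] = -1/16.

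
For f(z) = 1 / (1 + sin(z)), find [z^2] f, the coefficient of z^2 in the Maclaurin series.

Write 1/(1+u) = 1 - u + u^2 - u^3 + ... and substitute the series for u.
f(0) = 1
f′(0) = -1
f′′(0) = 2
So c_2 = f′′(0)/2! = 1.

1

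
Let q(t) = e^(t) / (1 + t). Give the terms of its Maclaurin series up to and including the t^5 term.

Take the Cauchy product of the two expansions.
q(0) = 1
q′(0) = 0
q′′(0) = 1
q′′′(0) = -2
q^(4)(0) = 9
q^(5)(0) = -44
The Taylor polynomial is Σ q^(k)(0)/k! · t^k.

-11*t^5/30 + 3*t^4/8 - t^3/3 + t^2/2 + 1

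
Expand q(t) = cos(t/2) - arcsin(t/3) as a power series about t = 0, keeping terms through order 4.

t^4/384 - t^3/162 - t^2/8 - t/3 + 1

Expand each term separately and add.
q(0) = 1
q′(0) = -1/3
q′′(0) = -1/4
q′′′(0) = -1/27
q^(4)(0) = 1/16
Dividing each by k! gives the coefficients c_0, ..., c_4.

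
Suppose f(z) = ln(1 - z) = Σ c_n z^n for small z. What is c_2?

-1/2

f(0) = 0
f′(0) = -1
f′′(0) = -1
So c_2 = f′′(0)/2! = -1/2.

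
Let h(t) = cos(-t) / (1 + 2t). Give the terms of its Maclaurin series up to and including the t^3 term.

Take the Cauchy product of the two expansions.
h(0) = 1
h′(0) = -2
h′′(0) = 7
h′′′(0) = -42

-7*t^3 + 7*t^2/2 - 2*t + 1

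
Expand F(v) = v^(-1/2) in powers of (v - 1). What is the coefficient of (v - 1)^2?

3/8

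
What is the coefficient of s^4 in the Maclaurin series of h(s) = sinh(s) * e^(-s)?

-1/3

Multiply the two series term by term and collect like powers.
h(0) = 0
h′(0) = 1
h′′(0) = -2
h′′′(0) = 4
h^(4)(0) = -8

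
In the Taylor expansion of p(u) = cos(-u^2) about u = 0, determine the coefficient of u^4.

Differentiate repeatedly and evaluate at the center.
p(0) = 1
p′(0) = 0
p′′(0) = 0
p′′′(0) = 0
p^(4)(0) = -12

-1/2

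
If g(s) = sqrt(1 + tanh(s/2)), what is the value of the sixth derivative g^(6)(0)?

-721/4096

Plug the Maclaurin series of the inner function into that of the outer and collect terms.
The coefficient of s^6 in the expansion is -721/2949120, so g^(6)(0) = 6! * (-721/2949120) = -721/4096.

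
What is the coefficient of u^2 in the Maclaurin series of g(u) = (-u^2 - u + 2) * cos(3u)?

-10

Distribute the polynomial across the series and collect like powers.
So c_2 = g′′(0)/2! = -10.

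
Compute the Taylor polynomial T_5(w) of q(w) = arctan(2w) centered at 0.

32*w^5/5 - 8*w^3/3 + 2*w

q(0) = 0
q′(0) = 2
q′′(0) = 0
q′′′(0) = -16
q^(4)(0) = 0
q^(5)(0) = 768
Dividing each by k! gives the coefficients c_0, ..., c_5.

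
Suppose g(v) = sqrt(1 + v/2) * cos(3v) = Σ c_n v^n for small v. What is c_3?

-143/128

Write out both Maclaurin series and multiply, keeping only the needed powers.
g(0) = 1
g′(0) = 1/4
g′′(0) = -145/16
g′′′(0) = -429/64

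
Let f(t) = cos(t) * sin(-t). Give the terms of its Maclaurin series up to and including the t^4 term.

Write out both Maclaurin series and multiply, keeping only the needed powers.
f(0) = 0
f′(0) = -1
f′′(0) = 0
f′′′(0) = 4
f^(4)(0) = 0

2*t^3/3 - t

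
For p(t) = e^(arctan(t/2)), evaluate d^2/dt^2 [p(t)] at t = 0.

1/4

Let u equal the inner series; expand the outer function in u and truncate.
From the series, [t^2] p = 1/8; multiply by 2! = 2 to get 1/4.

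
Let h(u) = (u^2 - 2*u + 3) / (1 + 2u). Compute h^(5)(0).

Shift and add copies of the series according to the polynomial's terms.
The coefficient of u^5 in the expansion is -136, so h^(5)(0) = 5! * (-136) = -16320.

-16320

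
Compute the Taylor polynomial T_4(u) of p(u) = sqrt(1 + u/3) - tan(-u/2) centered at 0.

-5*u^4/10368 + 19*u^3/432 - u^2/72 + 2*u/3 + 1

Combine the two series term by term.
[u^0] = 1;  [u^1] = 2/3;  [u^2] = -1/72;  [u^3] = 19/432;  [u^4] = -5/10368.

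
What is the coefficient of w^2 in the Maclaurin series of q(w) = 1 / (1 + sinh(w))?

Use the geometric series for the reciprocal, then substitute.

1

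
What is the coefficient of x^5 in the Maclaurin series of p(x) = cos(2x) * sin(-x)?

-121/120

Expand each factor separately, then convolve coefficients.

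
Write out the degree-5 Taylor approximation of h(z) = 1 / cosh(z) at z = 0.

Invert the denominator's series and multiply.

5*z^4/24 - z^2/2 + 1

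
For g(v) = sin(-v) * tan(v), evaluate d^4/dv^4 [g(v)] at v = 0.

Multiply the two series term by term and collect like powers.
The coefficient of v^4 in the expansion is -1/6, so g^(4)(0) = 4! * (-1/6) = -4.

-4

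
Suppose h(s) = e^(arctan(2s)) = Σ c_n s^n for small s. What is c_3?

Substitute the inner expansion into the outer series and collect powers.
So c_3 = h′′′(0)/3! = -4/3.

-4/3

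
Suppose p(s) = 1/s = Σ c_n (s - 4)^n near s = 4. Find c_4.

p(4) = 1/4
p′(4) = -1/16
p′′(4) = 1/32
p′′′(4) = -3/128
p^(4)(4) = 3/128

1/1024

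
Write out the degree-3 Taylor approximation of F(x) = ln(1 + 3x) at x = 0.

9*x^3 - 9*x^2/2 + 3*x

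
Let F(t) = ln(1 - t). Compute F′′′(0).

The coefficient of t^3 in the expansion is -1/3, so F′′′(0) = 3! * (-1/3) = -2.

-2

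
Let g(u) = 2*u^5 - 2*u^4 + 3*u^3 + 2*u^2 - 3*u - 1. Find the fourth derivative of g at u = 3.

Differentiate repeatedly and evaluate at the center.
The coefficient of (u - 3)^4 in the expansion is 28, so g^(4)(3) = 4! * (28) = 672.

672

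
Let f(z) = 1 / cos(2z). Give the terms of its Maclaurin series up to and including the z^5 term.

10*z^4/3 + 2*z^2 + 1

Write the quotient as an unknown series and match coefficients against numerator = denominator · series.
f(0) = 1
f′(0) = 0
f′′(0) = 4
f′′′(0) = 0
f^(4)(0) = 80
f^(5)(0) = 0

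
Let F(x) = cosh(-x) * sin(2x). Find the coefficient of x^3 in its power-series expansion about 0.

-1/3

Expand each factor separately, then convolve coefficients.
F(0) = 0
F′(0) = 2
F′′(0) = 0
F′′′(0) = -2
Then c_k = F^(k)(0)/k! gives each Taylor coefficient.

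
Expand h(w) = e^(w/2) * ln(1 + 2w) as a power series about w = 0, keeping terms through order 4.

Write out both Maclaurin series and multiply, keeping only the needed powers.
h(0) = 0
h′(0) = 2
h′′(0) = -2
h′′′(0) = 23/2
h^(4)(0) = -69
Dividing each by k! gives the coefficients c_0, ..., c_4.

-23*w^4/8 + 23*w^3/12 - w^2 + 2*w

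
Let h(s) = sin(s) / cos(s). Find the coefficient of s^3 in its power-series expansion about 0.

1/3

Divide the numerator series by the denominator series (power-series long division).
h(0) = 0
h′(0) = 1
h′′(0) = 0
h′′′(0) = 2
So c_3 = h′′′(0)/3! = 1/3.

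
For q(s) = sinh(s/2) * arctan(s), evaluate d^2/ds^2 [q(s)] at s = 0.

Take the Cauchy product of the two expansions.
The coefficient of s^2 in the expansion is 1/2, so q′′(0) = 2! * (1/2) = 1.

1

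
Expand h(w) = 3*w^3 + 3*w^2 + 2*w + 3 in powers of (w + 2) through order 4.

[(w + 2)^0] = -13;  [(w + 2)^1] = 26;  [(w + 2)^2] = -15;  [(w + 2)^3] = 3;  [(w + 2)^4] = 0.

3*(w + 2)^3 - 15*(w + 2)^2 + 26*(w + 2) - 13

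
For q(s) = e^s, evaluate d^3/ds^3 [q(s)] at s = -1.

e^(-1)

The coefficient of (s + 1)^3 in the expansion is e^(-1)/6, so q′′′(-1) = 3! * (e^(-1)/6) = e^(-1).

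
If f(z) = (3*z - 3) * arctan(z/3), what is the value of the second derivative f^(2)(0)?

2

Distribute the polynomial across the series and collect like powers.
The coefficient of z^2 in the expansion is 1, so f′′(0) = 2! * (1) = 2.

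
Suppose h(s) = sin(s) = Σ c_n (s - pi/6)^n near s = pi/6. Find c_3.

-sqrt(3)/12

Differentiate repeatedly and evaluate at the center.
h(pi/6) = 1/2
h′(pi/6) = sqrt(3)/2
h′′(pi/6) = -1/2
h′′′(pi/6) = -sqrt(3)/2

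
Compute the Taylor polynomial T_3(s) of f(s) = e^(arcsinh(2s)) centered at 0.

Let u equal the inner series; expand the outer function in u and truncate.
f(0) = 1
f′(0) = 2
f′′(0) = 4
f′′′(0) = 0
The Taylor polynomial is Σ f^(k)(0)/k! · s^k.

2*s^2 + 2*s + 1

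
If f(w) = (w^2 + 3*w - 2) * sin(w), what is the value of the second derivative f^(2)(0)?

Distribute the polynomial across the series and collect like powers.
The coefficient of w^2 in the expansion is 3, so f′′(0) = 2! * (3) = 6.

6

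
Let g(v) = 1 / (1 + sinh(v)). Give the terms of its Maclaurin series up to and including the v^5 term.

Write 1/(1+u) = 1 - u + u^2 - u^3 + ... and substitute the series for u.

-181*v^5/120 + 4*v^4/3 - 7*v^3/6 + v^2 - v + 1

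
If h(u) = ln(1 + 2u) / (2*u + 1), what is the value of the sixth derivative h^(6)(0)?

-112896

Multiply the numerator's expansion by the denominator's geometric series.
The coefficient of u^6 in the expansion is -784/5, so h^(6)(0) = 6! * (-784/5) = -112896.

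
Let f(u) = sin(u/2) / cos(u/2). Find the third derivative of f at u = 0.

1/4

Write the quotient as an unknown series and match coefficients against numerator = denominator · series.
The coefficient of u^3 in the expansion is 1/24, so f′′′(0) = 3! * (1/24) = 1/4.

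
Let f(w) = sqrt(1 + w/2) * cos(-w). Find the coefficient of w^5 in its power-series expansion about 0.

Expand each factor separately, then convolve coefficients.
f(0) = 1
f′(0) = 1/4
f′′(0) = -17/16
f′′′(0) = -45/64
f^(4)(0) = 337/256
f^(5)(0) = 905/1024
So c_5 = f^(5)(0)/5! = 181/24576.

181/24576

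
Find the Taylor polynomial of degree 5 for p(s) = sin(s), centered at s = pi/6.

sqrt(3)*(s - pi/6)^5/240 + (s - pi/6)^4/48 - sqrt(3)*(s - pi/6)^3/12 - (s - pi/6)^2/4 + sqrt(3)*(s - pi/6)/2 + 1/2

Differentiate repeatedly and evaluate at the center.
p(pi/6) = 1/2
p′(pi/6) = sqrt(3)/2
p′′(pi/6) = -1/2
p′′′(pi/6) = -sqrt(3)/2
p^(4)(pi/6) = 1/2
p^(5)(pi/6) = sqrt(3)/2
Dividing each by k! gives the coefficients c_0, ..., c_5.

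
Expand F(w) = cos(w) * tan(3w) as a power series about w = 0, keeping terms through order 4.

Expand each factor separately, then convolve coefficients.

15*w^3/2 + 3*w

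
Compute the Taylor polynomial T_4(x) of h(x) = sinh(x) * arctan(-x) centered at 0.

Expand each factor separately, then convolve coefficients.
h(0) = 0
h′(0) = 0
h′′(0) = -2
h′′′(0) = 0
h^(4)(0) = 4
Then c_k = h^(k)(0)/k! gives each Taylor coefficient.

x^4/6 - x^2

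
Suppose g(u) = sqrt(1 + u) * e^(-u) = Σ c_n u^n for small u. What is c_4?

-79/384

Take the Cauchy product of the two expansions.
g(0) = 1
g′(0) = -1/2
g′′(0) = -1/4
g′′′(0) = 13/8
g^(4)(0) = -79/16
Then c_k = g^(k)(0)/k! gives each Taylor coefficient.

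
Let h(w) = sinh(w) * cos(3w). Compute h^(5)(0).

316

Write out both Maclaurin series and multiply, keeping only the needed powers.
From the series, [w^5] h = 79/30; multiply by 5! = 120 to get 316.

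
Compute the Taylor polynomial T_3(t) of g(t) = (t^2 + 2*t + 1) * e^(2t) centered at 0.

22*t^3/3 + 7*t^2 + 4*t + 1

Distribute the polynomial across the series and collect like powers.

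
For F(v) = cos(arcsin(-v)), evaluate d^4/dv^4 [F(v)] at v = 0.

-3

Plug the Maclaurin series of the inner function into that of the outer and collect terms.
The coefficient of v^4 in the expansion is -1/8, so F^(4)(0) = 4! * (-1/8) = -3.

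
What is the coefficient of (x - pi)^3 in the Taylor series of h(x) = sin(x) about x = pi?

1/6

h(pi) = 0
h′(pi) = -1
h′′(pi) = 0
h′′′(pi) = 1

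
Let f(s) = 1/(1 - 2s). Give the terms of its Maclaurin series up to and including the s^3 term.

Use the known series and substitute for the argument.
[s^0] = 1;  [s^1] = 2;  [s^2] = 4;  [s^3] = 8.

8*s^3 + 4*s^2 + 2*s + 1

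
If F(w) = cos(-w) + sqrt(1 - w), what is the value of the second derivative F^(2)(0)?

Add the two expansions coefficient-wise.
The coefficient of w^2 in the expansion is -5/8, so F′′(0) = 2! * (-5/8) = -5/4.

-5/4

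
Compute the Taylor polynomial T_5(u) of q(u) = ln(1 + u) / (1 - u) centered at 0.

Use 1/(1 - r) = Σ r^k on the denominator, then take the Cauchy product.
q(0) = 0
q′(0) = 1
q′′(0) = 1
q′′′(0) = 5
q^(4)(0) = 14
q^(5)(0) = 94

47*u^5/60 + 7*u^4/12 + 5*u^3/6 + u^2/2 + u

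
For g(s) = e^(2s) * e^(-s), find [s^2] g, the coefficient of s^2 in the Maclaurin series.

Multiply the two series term by term and collect like powers.
g(0) = 1
g′(0) = 1
g′′(0) = 1
So c_2 = g′′(0)/2! = 1/2.

1/2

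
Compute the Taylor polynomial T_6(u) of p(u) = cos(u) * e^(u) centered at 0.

-u^5/30 - u^4/6 - u^3/3 + u + 1

Write out both Maclaurin series and multiply, keeping only the needed powers.
p(0) = 1
p′(0) = 1
p′′(0) = 0
p′′′(0) = -2
p^(4)(0) = -4
p^(5)(0) = -4
p^(6)(0) = 0
Dividing each by k! gives the coefficients c_0, ..., c_6.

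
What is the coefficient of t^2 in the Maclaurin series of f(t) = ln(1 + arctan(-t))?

Compose series: expand the inner function first, then feed it into the outer expansion.
f(0) = 0
f′(0) = -1
f′′(0) = -1

-1/2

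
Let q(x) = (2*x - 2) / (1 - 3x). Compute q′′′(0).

Shift and add copies of the series according to the polynomial's terms.
The coefficient of x^3 in the expansion is -36, so q′′′(0) = 3! * (-36) = -216.

-216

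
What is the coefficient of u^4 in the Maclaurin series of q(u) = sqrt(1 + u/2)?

Differentiate repeatedly and evaluate at the center.
[u^0] = 1;  [u^1] = 1/4;  [u^2] = -1/32;  [u^3] = 1/128;  [u^4] = -5/2048.

-5/2048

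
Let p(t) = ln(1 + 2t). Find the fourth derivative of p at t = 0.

-96

Differentiate repeatedly and evaluate at the center.
From the series, [t^4] p = -4; multiply by 4! = 24 to get -96.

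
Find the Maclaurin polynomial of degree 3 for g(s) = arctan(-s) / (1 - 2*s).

Multiply the numerator's expansion by the denominator's geometric series.
[s^0] = 0;  [s^1] = -1;  [s^2] = -2;  [s^3] = -11/3.

-11*s^3/3 - 2*s^2 - s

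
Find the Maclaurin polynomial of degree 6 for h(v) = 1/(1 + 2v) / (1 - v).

43*v^6 - 21*v^5 + 11*v^4 - 5*v^3 + 3*v^2 - v + 1

Take the Cauchy product of the two expansions.
h(0) = 1
h′(0) = -1
h′′(0) = 6
h′′′(0) = -30
h^(4)(0) = 264
h^(5)(0) = -2520
h^(6)(0) = 30960
Dividing each by k! gives the coefficients c_0, ..., c_6.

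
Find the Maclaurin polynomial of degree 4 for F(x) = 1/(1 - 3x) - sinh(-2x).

Expand each term separately and add.
F(0) = 1
F′(0) = 5
F′′(0) = 18
F′′′(0) = 170
F^(4)(0) = 1944

81*x^4 + 85*x^3/3 + 9*x^2 + 5*x + 1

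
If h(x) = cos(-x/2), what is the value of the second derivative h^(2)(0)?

Compute the successive derivatives at the expansion point and divide by k!.
From the series, [x^2] h = -1/8; multiply by 2! = 2 to get -1/4.

-1/4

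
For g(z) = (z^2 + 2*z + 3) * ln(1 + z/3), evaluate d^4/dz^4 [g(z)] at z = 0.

Distribute the polynomial across the series and collect like powers.
From the series, [z^4] g = -13/324; multiply by 4! = 24 to get -26/27.

-26/27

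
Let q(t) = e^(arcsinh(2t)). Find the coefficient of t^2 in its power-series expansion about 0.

2

Compose series: expand the inner function first, then feed it into the outer expansion.
q(0) = 1
q′(0) = 2
q′′(0) = 4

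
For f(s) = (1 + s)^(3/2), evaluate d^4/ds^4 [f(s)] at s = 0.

9/16

From the series, [s^4] f = 3/128; multiply by 4! = 24 to get 9/16.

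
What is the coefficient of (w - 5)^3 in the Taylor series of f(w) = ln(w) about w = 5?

f(5) = ln(5)
f′(5) = 1/5
f′′(5) = -1/25
f′′′(5) = 2/125
So c_3 = f′′′(5)/3! = 1/375.

1/375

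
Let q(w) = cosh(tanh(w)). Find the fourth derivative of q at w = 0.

Compose series: expand the inner function first, then feed it into the outer expansion.
From the series, [w^4] q = -7/24; multiply by 4! = 24 to get -7.

-7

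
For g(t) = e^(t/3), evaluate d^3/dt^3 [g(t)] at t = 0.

1/27

From the series, [t^3] g = 1/162; multiply by 3! = 6 to get 1/27.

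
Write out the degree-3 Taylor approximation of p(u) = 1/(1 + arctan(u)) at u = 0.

Let u equal the inner series; expand the outer function in u and truncate.
[u^0] = 1;  [u^1] = -1;  [u^2] = 1;  [u^3] = -2/3.

-2*u^3/3 + u^2 - u + 1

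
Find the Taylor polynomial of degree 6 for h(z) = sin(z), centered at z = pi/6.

Use the known series and substitute for the argument.
[(z - pi/6)^0] = 1/2;  [(z - pi/6)^1] = sqrt(3)/2;  [(z - pi/6)^2] = -1/4;  [(z - pi/6)^3] = -sqrt(3)/12;  [(z - pi/6)^4] = 1/48;  [(z - pi/6)^5] = sqrt(3)/240;  [(z - pi/6)^6] = -1/1440.

-(z - pi/6)^6/1440 + sqrt(3)*(z - pi/6)^5/240 + (z - pi/6)^4/48 - sqrt(3)*(z - pi/6)^3/12 - (z - pi/6)^2/4 + sqrt(3)*(z - pi/6)/2 + 1/2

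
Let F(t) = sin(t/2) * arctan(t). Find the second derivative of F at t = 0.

1

Write out both Maclaurin series and multiply, keeping only the needed powers.
The coefficient of t^2 in the expansion is 1/2, so F′′(0) = 2! * (1/2) = 1.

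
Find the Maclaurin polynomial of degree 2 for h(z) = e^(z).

Use the known series and substitute for the argument.
h(0) = 1
h′(0) = 1
h′′(0) = 1

z^2/2 + z + 1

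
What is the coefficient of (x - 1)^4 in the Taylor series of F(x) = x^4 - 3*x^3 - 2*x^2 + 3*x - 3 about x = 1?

1

Use the known series and substitute for the argument.
[(x - 1)^0] = -4;  [(x - 1)^1] = -6;  [(x - 1)^2] = -5;  [(x - 1)^3] = 1;  [(x - 1)^4] = 1.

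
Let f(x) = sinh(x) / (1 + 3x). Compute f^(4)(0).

Take the Cauchy product of the two expansions.
The coefficient of x^4 in the expansion is -55/2, so f^(4)(0) = 4! * (-55/2) = -660.

-660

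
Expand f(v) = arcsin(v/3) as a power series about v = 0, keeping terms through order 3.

Apply the Taylor formula c_k = f^(k)(a)/k!.
f(0) = 0
f′(0) = 1/3
f′′(0) = 0
f′′′(0) = 1/27

v^3/162 + v/3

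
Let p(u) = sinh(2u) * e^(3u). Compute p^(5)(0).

Write out both Maclaurin series and multiply, keeping only the needed powers.
From the series, [u^5] p = 781/60; multiply by 5! = 120 to get 1562.

1562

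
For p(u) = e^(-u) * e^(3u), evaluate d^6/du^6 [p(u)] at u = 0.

Expand each factor separately, then convolve coefficients.
From the series, [u^6] p = 4/45; multiply by 6! = 720 to get 64.

64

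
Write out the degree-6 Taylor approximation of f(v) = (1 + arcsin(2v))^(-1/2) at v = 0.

7289*v^6/240 - 563*v^5/40 + 51*v^4/8 - 19*v^3/6 + 3*v^2/2 - v + 1

Plug the Maclaurin series of the inner function into that of the outer and collect terms.
[v^0] = 1;  [v^1] = -1;  [v^2] = 3/2;  [v^3] = -19/6;  [v^4] = 51/8;  [v^5] = -563/40;  [v^6] = 7289/240.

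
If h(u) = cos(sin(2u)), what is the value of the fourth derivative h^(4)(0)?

Plug the Maclaurin series of the inner function into that of the outer and collect terms.
From the series, [u^4] h = 10/3; multiply by 4! = 24 to get 80.

80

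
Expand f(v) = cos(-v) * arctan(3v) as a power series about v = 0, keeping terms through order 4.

-21*v^3/2 + 3*v

Expand each factor separately, then convolve coefficients.
f(0) = 0
f′(0) = 3
f′′(0) = 0
f′′′(0) = -63
f^(4)(0) = 0
The Taylor polynomial is Σ f^(k)(0)/k! · v^k.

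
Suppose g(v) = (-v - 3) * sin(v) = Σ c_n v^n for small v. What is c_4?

1/6

Shift and add copies of the series according to the polynomial's terms.
[v^0] = 0;  [v^1] = -3;  [v^2] = -1;  [v^3] = 1/2;  [v^4] = 1/6.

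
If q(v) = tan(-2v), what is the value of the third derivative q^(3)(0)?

From the series, [v^3] q = -8/3; multiply by 3! = 6 to get -16.

-16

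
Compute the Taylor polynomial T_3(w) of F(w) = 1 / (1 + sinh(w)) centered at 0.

-7*w^3/6 + w^2 - w + 1

Use the geometric series for the reciprocal, then substitute.
F(0) = 1
F′(0) = -1
F′′(0) = 2
F′′′(0) = -7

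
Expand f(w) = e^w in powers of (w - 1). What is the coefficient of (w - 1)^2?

e/2

Use the known series and substitute for the argument.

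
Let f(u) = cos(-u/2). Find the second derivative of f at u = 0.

-1/4

Use the known series and substitute for the argument.
The coefficient of u^2 in the expansion is -1/8, so f′′(0) = 2! * (-1/8) = -1/4.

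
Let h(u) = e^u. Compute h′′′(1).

The coefficient of (u - 1)^3 in the expansion is e/6, so h′′′(1) = 3! * (e/6) = e.

e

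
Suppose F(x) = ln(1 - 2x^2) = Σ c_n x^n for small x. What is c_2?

-2

Differentiate repeatedly and evaluate at the center.
[x^0] = 0;  [x^1] = 0;  [x^2] = -2.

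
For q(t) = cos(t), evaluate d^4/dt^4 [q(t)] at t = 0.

The coefficient of t^4 in the expansion is 1/24, so q^(4)(0) = 4! * (1/24) = 1.

1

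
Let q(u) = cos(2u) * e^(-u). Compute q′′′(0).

Take the Cauchy product of the two expansions.
The coefficient of u^3 in the expansion is 11/6, so q′′′(0) = 3! * (11/6) = 11.

11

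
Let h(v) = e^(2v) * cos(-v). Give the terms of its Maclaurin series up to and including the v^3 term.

Multiply the two series term by term and collect like powers.
h(0) = 1
h′(0) = 2
h′′(0) = 3
h′′′(0) = 2

v^3/3 + 3*v^2/2 + 2*v + 1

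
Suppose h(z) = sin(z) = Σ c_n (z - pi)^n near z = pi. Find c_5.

-1/120

[(z - pi)^0] = 0;  [(z - pi)^1] = -1;  [(z - pi)^2] = 0;  [(z - pi)^3] = 1/6;  [(z - pi)^4] = 0;  [(z - pi)^5] = -1/120.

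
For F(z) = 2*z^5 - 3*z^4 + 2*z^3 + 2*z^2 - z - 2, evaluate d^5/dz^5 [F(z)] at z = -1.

Differentiate repeatedly and evaluate at the center.
From the series, [(z + 1)^5] F = 2; multiply by 5! = 120 to get 240.

240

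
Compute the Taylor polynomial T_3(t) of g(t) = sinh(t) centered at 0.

[t^0] = 0;  [t^1] = 1;  [t^2] = 0;  [t^3] = 1/6.

t^3/6 + t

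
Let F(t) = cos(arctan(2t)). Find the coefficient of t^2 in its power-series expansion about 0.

-2

Plug the Maclaurin series of the inner function into that of the outer and collect terms.
F(0) = 1
F′(0) = 0
F′′(0) = -4
So c_2 = F′′(0)/2! = -2.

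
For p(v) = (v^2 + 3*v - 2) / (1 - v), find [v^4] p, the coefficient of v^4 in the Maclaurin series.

2

Shift and add copies of the series according to the polynomial's terms.
[v^0] = -2;  [v^1] = 1;  [v^2] = 2;  [v^3] = 2;  [v^4] = 2.
So c_4 = p^(4)(0)/4! = 2.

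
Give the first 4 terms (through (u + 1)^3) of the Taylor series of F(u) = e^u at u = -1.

(u + 1)^3*e^(-1)/6 + (u + 1)^2*e^(-1)/2 + (u + 1)*e^(-1) + e^(-1)

F(-1) = e^(-1)
F′(-1) = e^(-1)
F′′(-1) = e^(-1)
F′′′(-1) = e^(-1)
Then c_k = F^(k)(-1)/k! gives each Taylor coefficient.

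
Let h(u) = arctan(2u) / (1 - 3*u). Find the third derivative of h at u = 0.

92

Multiply the numerator's expansion by the denominator's geometric series.
The coefficient of u^3 in the expansion is 46/3, so h′′′(0) = 3! * (46/3) = 92.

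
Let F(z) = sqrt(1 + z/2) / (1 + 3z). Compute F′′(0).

263/16

Expand each factor separately, then convolve coefficients.
The coefficient of z^2 in the expansion is 263/32, so F′′(0) = 2! * (263/32) = 263/16.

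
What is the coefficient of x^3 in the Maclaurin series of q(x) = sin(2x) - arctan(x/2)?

-31/24

Combine the two series term by term.
[x^0] = 0;  [x^1] = 3/2;  [x^2] = 0;  [x^3] = -31/24.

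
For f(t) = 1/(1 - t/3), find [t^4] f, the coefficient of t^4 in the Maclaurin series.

Use the known series and substitute for the argument.

1/81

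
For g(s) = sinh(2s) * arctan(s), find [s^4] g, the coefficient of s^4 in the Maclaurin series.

2/3

Multiply the two series term by term and collect like powers.
g(0) = 0
g′(0) = 0
g′′(0) = 4
g′′′(0) = 0
g^(4)(0) = 16
The Taylor polynomial is Σ g^(k)(0)/k! · s^k.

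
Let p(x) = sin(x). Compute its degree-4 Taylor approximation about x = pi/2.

[(x - pi/2)^0] = 1;  [(x - pi/2)^1] = 0;  [(x - pi/2)^2] = -1/2;  [(x - pi/2)^3] = 0;  [(x - pi/2)^4] = 1/24.

(x - pi/2)^4/24 - (x - pi/2)^2/2 + 1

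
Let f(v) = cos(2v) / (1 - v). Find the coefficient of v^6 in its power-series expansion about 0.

Expand 1/(denominator) as a geometric series and multiply by the numerator's series.
[v^0] = 1;  [v^1] = 1;  [v^2] = -1;  [v^3] = -1;  [v^4] = -1/3;  [v^5] = -1/3;  [v^6] = -19/45.

-19/45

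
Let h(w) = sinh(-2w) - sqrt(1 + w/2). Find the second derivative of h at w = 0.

1/16

Combine the two series term by term.
The coefficient of w^2 in the expansion is 1/32, so h′′(0) = 2! * (1/32) = 1/16.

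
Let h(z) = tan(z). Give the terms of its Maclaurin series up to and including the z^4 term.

z^3/3 + z

h(0) = 0
h′(0) = 1
h′′(0) = 0
h′′′(0) = 2
h^(4)(0) = 0
Then c_k = h^(k)(0)/k! gives each Taylor coefficient.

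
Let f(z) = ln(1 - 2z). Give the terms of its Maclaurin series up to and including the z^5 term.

-32*z^5/5 - 4*z^4 - 8*z^3/3 - 2*z^2 - 2*z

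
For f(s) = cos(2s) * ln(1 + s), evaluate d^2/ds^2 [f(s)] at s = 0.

-1

Take the Cauchy product of the two expansions.
From the series, [s^2] f = -1/2; multiply by 2! = 2 to get -1.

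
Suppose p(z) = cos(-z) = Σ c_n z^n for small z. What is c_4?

[z^0] = 1;  [z^1] = 0;  [z^2] = -1/2;  [z^3] = 0;  [z^4] = 1/24.

1/24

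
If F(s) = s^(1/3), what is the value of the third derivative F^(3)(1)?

Compute the successive derivatives at the expansion point and divide by k!.
The coefficient of (s - 1)^3 in the expansion is 5/81, so F′′′(1) = 3! * (5/81) = 10/27.

10/27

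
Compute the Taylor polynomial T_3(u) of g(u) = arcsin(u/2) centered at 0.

u^3/48 + u/2

g(0) = 0
g′(0) = 1/2
g′′(0) = 0
g′′′(0) = 1/8
Dividing each by k! gives the coefficients c_0, ..., c_3.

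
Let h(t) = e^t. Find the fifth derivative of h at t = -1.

The coefficient of (t + 1)^5 in the expansion is e^(-1)/120, so h^(5)(-1) = 5! * (e^(-1)/120) = e^(-1).

e^(-1)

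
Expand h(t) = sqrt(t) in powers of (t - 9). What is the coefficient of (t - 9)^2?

-1/216

Apply the Taylor formula c_k = f^(k)(a)/k!.
h(9) = 3
h′(9) = 1/6
h′′(9) = -1/108
So c_2 = h′′(9)/2! = -1/216.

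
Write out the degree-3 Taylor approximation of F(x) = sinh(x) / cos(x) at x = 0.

2*x^3/3 + x

Write the quotient as an unknown series and match coefficients against numerator = denominator · series.
F(0) = 0
F′(0) = 1
F′′(0) = 0
F′′′(0) = 4
Dividing each by k! gives the coefficients c_0, ..., c_3.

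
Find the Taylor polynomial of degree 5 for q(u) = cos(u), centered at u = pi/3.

[(u - pi/3)^0] = 1/2;  [(u - pi/3)^1] = -sqrt(3)/2;  [(u - pi/3)^2] = -1/4;  [(u - pi/3)^3] = sqrt(3)/12;  [(u - pi/3)^4] = 1/48;  [(u - pi/3)^5] = -sqrt(3)/240.

-sqrt(3)*(u - pi/3)^5/240 + (u - pi/3)^4/48 + sqrt(3)*(u - pi/3)^3/12 - (u - pi/3)^2/4 - sqrt(3)*(u - pi/3)/2 + 1/2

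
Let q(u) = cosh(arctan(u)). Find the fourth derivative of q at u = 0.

Let u equal the inner series; expand the outer function in u and truncate.
The coefficient of u^4 in the expansion is -7/24, so q^(4)(0) = 4! * (-7/24) = -7.

-7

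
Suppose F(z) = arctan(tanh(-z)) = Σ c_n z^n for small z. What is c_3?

Let u equal the inner series; expand the outer function in u and truncate.

2/3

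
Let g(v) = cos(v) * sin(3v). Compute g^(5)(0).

528

Multiply the two series term by term and collect like powers.
The coefficient of v^5 in the expansion is 22/5, so g^(5)(0) = 5! * (22/5) = 528.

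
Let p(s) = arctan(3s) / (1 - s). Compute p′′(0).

Expand each factor separately, then convolve coefficients.
The coefficient of s^2 in the expansion is 3, so p′′(0) = 2! * (3) = 6.

6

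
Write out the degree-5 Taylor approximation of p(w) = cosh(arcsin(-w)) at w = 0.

5*w^4/24 + w^2/2 + 1

Substitute the inner expansion into the outer series and collect powers.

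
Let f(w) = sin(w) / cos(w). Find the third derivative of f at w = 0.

Divide the numerator series by the denominator series (power-series long division).
The coefficient of w^3 in the expansion is 1/3, so f′′′(0) = 3! * (1/3) = 2.

2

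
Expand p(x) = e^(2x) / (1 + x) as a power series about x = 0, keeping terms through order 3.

Take the Cauchy product of the two expansions.
p(0) = 1
p′(0) = 1
p′′(0) = 2
p′′′(0) = 2

x^3/3 + x^2 + x + 1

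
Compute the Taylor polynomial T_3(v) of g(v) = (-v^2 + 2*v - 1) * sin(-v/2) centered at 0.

23*v^3/48 - v^2 + v/2

Distribute the polynomial across the series and collect like powers.
g(0) = 0
g′(0) = 1/2
g′′(0) = -2
g′′′(0) = 23/8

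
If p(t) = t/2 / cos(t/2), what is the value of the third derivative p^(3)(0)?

Invert the denominator's series and multiply.
The coefficient of t^3 in the expansion is 1/16, so p′′′(0) = 3! * (1/16) = 3/8.

3/8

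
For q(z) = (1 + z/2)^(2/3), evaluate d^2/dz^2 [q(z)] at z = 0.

The coefficient of z^2 in the expansion is -1/36, so q′′(0) = 2! * (-1/36) = -1/18.

-1/18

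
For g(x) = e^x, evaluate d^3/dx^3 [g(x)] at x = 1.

Use the known series and substitute for the argument.
From the series, [(x - 1)^3] g = e/6; multiply by 3! = 6 to get e.

e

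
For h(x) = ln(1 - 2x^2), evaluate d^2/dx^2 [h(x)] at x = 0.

-4

The coefficient of x^2 in the expansion is -2, so h′′(0) = 2! * (-2) = -4.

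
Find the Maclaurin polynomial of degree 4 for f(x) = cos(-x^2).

1 - x^4/2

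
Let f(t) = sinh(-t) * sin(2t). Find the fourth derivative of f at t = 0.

24

Take the Cauchy product of the two expansions.
The coefficient of t^4 in the expansion is 1, so f^(4)(0) = 4! * (1) = 24.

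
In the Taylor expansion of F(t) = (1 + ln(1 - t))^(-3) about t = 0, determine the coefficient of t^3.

17

Let u equal the inner series; expand the outer function in u and truncate.
[t^0] = 1;  [t^1] = 3;  [t^2] = 15/2;  [t^3] = 17.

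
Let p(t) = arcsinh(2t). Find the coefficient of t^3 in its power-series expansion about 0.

Compute the successive derivatives at the expansion point and divide by k!.
p(0) = 0
p′(0) = 2
p′′(0) = 0
p′′′(0) = -8

-4/3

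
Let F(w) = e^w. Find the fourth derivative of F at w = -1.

e^(-1)

The coefficient of (w + 1)^4 in the expansion is e^(-1)/24, so F^(4)(-1) = 4! * (e^(-1)/24) = e^(-1).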